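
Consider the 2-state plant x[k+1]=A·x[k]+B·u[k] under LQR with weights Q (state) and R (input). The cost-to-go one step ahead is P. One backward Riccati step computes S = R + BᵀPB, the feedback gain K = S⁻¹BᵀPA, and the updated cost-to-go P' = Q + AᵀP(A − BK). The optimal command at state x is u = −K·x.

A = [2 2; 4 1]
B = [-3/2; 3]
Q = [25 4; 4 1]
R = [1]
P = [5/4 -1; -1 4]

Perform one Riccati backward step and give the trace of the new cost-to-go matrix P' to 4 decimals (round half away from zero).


BᵀP = [-4.8750 13.5000]
S = R + BᵀPB = [1] + [47.8125] = [48.8125]
BᵀPA = [44.2500 3.7500]
K = S⁻¹·BᵀPA = [0.9065 0.0768]
A−BK = [3.3598 2.1152; 1.2804 0.7695]
AᵀP(A−BK) = [12.8860 7.6005; 7.6005 4.7119]
P' = Q + AᵀP(A−BK) = [37.8860 11.6005; 11.6005 5.7119]
tr(P') = 43.5980

43.5980


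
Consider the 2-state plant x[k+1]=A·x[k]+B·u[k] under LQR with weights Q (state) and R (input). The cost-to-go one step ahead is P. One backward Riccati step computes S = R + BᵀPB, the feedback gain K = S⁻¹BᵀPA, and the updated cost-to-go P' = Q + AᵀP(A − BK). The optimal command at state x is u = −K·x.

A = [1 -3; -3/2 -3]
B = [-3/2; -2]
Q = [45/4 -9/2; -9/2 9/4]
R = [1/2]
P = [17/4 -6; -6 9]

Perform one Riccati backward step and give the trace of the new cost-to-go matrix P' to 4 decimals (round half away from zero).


20.7127

BᵀP = [5.6250 -9.0000]
S = R + BᵀPB = [1/2] + [9.5625] = [10.0625]
BᵀPA = [19.1250 10.1250]
K = S⁻¹·BᵀPA = [1.9006 1.0062]
A−BK = [3.8509 -1.4907; 2.3012 -0.9876]
AᵀP(A−BK) = [6.1506 -0.4938; -0.4938 1.0621]
P' = Q + AᵀP(A−BK) = [17.4006 -4.9938; -4.9938 3.3121]
tr(P') = 20.7127


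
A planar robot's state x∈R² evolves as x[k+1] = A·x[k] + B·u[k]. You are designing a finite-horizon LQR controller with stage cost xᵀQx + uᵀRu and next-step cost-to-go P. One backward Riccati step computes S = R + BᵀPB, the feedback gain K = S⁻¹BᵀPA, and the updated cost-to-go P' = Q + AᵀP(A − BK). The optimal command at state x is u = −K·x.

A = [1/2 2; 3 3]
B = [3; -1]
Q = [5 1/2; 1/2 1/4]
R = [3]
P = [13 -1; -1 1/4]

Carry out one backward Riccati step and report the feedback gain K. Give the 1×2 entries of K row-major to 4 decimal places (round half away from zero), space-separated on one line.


BᵀP = [40.0000 -3.2500]
S = R + BᵀPB = [3] + [123.2500] = [126.2500]
BᵀPA = [10.2500 70.2500]
K = S⁻¹·BᵀPA = [0.0812 0.5564]
A−BK = [0.2564 0.3307; 3.0812 3.5564]
AᵀP(A−BK) = [1.6678 2.0465; 2.0465 3.1604]
P' = Q + AᵀP(A−BK) = [6.6678 2.5465; 2.5465 3.4104]
tr(P') = 10.0782

0.0812 0.5564


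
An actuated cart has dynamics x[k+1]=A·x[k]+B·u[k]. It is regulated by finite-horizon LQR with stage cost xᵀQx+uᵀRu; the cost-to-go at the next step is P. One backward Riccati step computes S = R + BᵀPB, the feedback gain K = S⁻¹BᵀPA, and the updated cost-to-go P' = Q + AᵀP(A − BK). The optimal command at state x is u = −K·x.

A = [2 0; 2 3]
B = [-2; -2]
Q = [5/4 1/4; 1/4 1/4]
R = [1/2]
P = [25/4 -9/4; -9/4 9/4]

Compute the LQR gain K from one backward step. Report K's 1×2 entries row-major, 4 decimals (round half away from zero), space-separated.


BᵀP = [-8.0000 0.0000]
S = R + BᵀPB = [1/2] + [16.0000] = [16.5000]
BᵀPA = [-16.0000 0.0000]
K = S⁻¹·BᵀPA = [-0.9697 0.0000]
A−BK = [0.0606 0.0000; 0.0606 3.0000]
AᵀP(A−BK) = [0.4848 0.0000; 0.0000 20.2500]
P' = Q + AᵀP(A−BK) = [1.7348 0.2500; 0.2500 20.5000]
tr(P') = 22.2348

-0.9697 0.0000


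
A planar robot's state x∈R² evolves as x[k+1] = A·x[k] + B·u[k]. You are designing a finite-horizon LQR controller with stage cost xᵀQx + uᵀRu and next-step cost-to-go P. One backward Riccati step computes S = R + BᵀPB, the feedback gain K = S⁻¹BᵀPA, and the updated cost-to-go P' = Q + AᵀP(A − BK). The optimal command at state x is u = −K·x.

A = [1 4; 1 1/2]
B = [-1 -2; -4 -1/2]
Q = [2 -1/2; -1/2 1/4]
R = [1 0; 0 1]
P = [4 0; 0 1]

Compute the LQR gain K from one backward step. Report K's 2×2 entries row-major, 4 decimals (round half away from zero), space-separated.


-0.2021 0.0458 -0.3756 -1.8961

BᵀP = [-4.0000 -4.0000; -8.0000 -0.5000]
S = R + BᵀPB = [1 0; 0 1] + [20.0000 10.0000; 10.0000 16.2500] = [21.0000 10.0000; 10.0000 17.2500]
BᵀPA = [-8.0000 -18.0000; -8.5000 -32.2500]
K = S⁻¹·BᵀPA = [-0.2021 0.0458; -0.3756 -1.8961]
A−BK = [0.0467 0.2536; 0.0038 -0.2650]
AᵀP(A−BK) = [0.1907 0.7493; 0.7493 3.9247]
P' = Q + AᵀP(A−BK) = [2.1907 0.2493; 0.2493 4.1747]
tr(P') = 6.3653


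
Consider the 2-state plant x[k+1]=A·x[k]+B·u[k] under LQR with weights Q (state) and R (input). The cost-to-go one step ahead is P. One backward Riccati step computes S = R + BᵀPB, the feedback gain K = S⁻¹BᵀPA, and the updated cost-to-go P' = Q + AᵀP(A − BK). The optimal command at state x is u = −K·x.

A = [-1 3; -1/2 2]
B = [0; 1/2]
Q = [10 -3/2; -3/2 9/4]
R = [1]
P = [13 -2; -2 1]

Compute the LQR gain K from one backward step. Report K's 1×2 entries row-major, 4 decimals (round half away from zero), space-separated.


0.6000 -1.6000

BᵀP = [-1.0000 0.5000]
S = R + BᵀPB = [1] + [0.2500] = [1.2500]
BᵀPA = [0.7500 -2.0000]
K = S⁻¹·BᵀPA = [0.6000 -1.6000]
A−BK = [-1.0000 3.0000; -0.8000 2.8000]
AᵀP(A−BK) = [10.8000 -31.8000; -31.8000 93.8000]
P' = Q + AᵀP(A−BK) = [20.8000 -33.3000; -33.3000 96.0500]
tr(P') = 116.8500


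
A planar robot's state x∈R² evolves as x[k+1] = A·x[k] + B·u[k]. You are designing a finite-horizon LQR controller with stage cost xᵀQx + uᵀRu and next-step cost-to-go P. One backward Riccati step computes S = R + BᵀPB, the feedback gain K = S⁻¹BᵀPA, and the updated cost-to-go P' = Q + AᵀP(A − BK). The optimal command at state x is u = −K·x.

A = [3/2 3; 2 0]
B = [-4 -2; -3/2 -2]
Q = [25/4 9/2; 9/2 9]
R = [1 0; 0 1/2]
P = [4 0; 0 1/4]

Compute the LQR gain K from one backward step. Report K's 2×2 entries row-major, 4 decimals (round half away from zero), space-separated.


BᵀP = [-16.0000 -0.3750; -8.0000 -0.5000]
S = R + BᵀPB = [1 0; 0 1/2] + [64.5625 32.7500; 32.7500 17.0000] = [65.5625 32.7500; 32.7500 17.5000]
BᵀPA = [-24.7500 -48.0000; -13.0000 -24.0000]
K = S⁻¹·BᵀPA = [-0.0986 -0.7221; -0.5583 -0.0201]
A−BK = [-0.0111 0.0715; 0.7355 -1.1233]
AᵀP(A−BK) = [0.3013 -0.1329; -0.1329 0.8575]
P' = Q + AᵀP(A−BK) = [6.5513 4.3671; 4.3671 9.8575]
tr(P') = 16.4088

-0.0986 -0.7221 -0.5583 -0.0201


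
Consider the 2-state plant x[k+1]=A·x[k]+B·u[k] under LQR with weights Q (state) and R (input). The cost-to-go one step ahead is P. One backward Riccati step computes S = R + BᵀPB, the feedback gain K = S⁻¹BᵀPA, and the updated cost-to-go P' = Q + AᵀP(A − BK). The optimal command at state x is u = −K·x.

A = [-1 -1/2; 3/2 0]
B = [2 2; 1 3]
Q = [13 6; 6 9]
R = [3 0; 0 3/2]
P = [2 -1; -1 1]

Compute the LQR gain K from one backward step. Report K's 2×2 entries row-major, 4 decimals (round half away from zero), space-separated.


-0.7151 -0.1919 0.4070 0.0116

BᵀP = [3.0000 -1.0000; 1.0000 1.0000]
S = R + BᵀPB = [3 0; 0 3/2] + [5.0000 3.0000; 3.0000 5.0000] = [8.0000 3.0000; 3.0000 6.5000]
BᵀPA = [-4.5000 -1.5000; 0.5000 -0.5000]
K = S⁻¹·BᵀPA = [-0.7151 -0.1919; 0.4070 0.0116]
A−BK = [-0.3837 -0.1395; 0.9942 0.1570]
AᵀP(A−BK) = [3.8285 0.8808; 0.8808 0.2180]
P' = Q + AᵀP(A−BK) = [16.8285 6.8808; 6.8808 9.2180]
tr(P') = 26.0465


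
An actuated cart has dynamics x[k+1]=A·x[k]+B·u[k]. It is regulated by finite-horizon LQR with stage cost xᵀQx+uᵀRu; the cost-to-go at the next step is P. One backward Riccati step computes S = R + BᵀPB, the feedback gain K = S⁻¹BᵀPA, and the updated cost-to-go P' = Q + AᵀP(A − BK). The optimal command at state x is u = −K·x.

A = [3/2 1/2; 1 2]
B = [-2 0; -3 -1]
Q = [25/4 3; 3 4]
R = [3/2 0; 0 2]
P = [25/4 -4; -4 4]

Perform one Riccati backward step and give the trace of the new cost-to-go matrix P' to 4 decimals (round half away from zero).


BᵀP = [-0.5000 -4.0000; 4.0000 -4.0000]
S = R + BᵀPB = [3/2 0; 0 2] + [13.0000 4.0000; 4.0000 4.0000] = [14.5000 4.0000; 4.0000 6.0000]
BᵀPA = [-4.7500 -8.2500; 2.0000 -6.0000]
K = S⁻¹·BᵀPA = [-0.5141 -0.3592; 0.6761 -0.7606]
A−BK = [0.4718 -0.2183; 0.1338 0.1620]
AᵀP(A−BK) = [2.2685 -1.4974; -1.4974 2.0361]
P' = Q + AᵀP(A−BK) = [8.5185 1.5026; 1.5026 6.0361]
tr(P') = 14.5546

14.5546


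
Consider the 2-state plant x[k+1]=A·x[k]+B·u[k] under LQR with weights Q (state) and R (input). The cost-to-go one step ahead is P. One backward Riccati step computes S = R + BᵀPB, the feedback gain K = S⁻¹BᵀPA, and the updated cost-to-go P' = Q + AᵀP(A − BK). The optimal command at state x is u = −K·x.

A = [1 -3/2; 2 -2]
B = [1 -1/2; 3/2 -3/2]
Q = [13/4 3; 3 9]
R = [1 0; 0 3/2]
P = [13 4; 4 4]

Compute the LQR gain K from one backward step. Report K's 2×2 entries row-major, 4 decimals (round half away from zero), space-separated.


0.7912 -1.1703 -0.4615 0.3077

BᵀP = [19.0000 10.0000; -12.5000 -8.0000]
S = R + BᵀPB = [1 0; 0 3/2] + [34.0000 -24.5000; -24.5000 18.2500] = [35.0000 -24.5000; -24.5000 19.7500]
BᵀPA = [39.0000 -48.5000; -28.5000 34.7500]
K = S⁻¹·BᵀPA = [0.7912 -1.1703; -0.4615 0.3077]
A−BK = [-0.0220 -0.1758; 0.1209 0.2170]
AᵀP(A−BK) = [0.9890 -1.0879; -1.0879 1.7967]
P' = Q + AᵀP(A−BK) = [4.2390 1.9121; 1.9121 10.7967]
tr(P') = 15.0357


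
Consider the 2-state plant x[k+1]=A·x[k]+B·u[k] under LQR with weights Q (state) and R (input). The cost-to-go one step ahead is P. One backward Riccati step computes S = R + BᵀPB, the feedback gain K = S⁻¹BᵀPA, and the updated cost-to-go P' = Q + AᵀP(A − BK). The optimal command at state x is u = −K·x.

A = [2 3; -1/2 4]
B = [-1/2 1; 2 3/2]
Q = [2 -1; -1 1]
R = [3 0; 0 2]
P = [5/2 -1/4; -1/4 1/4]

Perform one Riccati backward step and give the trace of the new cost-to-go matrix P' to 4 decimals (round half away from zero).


16.7719

BᵀP = [-1.7500 0.6250; 2.1250 0.1250]
S = R + BᵀPB = [3 0; 0 2] + [2.1250 -0.8125; -0.8125 2.3125] = [5.1250 -0.8125; -0.8125 4.3125]
BᵀPA = [-3.8125 -2.7500; 4.1875 6.8750]
K = S⁻¹·BᵀPA = [-0.6081 -0.2926; 0.8564 1.5391]
A−BK = [0.8395 1.3146; -0.5684 2.2766]
AᵀP(A−BK) = [4.6577 5.3146; 5.3146 9.1142]
P' = Q + AᵀP(A−BK) = [6.6577 4.3146; 4.3146 10.1142]
tr(P') = 16.7719


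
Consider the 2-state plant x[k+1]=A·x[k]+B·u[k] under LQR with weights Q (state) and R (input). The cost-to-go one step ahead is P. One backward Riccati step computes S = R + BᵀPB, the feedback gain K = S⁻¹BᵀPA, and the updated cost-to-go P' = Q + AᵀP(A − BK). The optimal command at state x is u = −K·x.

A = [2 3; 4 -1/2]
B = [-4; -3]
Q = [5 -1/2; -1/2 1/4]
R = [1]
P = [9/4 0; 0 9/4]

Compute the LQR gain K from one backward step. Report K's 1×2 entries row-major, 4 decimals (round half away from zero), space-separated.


-0.7860 -0.4127

BᵀP = [-9.0000 -6.7500]
S = R + BᵀPB = [1] + [56.2500] = [57.2500]
BᵀPA = [-45.0000 -23.6250]
K = S⁻¹·BᵀPA = [-0.7860 -0.4127]
A−BK = [-1.1441 1.3493; 1.6419 -1.7380]
AᵀP(A−BK) = [9.6288 -9.5699; -9.5699 11.0633]
P' = Q + AᵀP(A−BK) = [14.6288 -10.0699; -10.0699 11.3133]
tr(P') = 25.9421


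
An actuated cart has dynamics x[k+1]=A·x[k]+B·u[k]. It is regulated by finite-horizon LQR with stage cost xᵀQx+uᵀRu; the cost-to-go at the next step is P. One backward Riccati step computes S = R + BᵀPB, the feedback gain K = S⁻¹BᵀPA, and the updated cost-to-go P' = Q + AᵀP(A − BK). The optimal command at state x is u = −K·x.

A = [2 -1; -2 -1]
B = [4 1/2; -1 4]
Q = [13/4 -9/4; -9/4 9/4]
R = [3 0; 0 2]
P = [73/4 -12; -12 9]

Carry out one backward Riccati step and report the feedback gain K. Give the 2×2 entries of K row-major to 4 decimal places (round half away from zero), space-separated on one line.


BᵀP = [85.0000 -57.0000; -38.8750 30.0000]
S = R + BᵀPB = [3 0; 0 2] + [397.0000 -185.5000; -185.5000 100.5625] = [400.0000 -185.5000; -185.5000 102.5625]
BᵀPA = [284.0000 -28.0000; -137.7500 8.8750]
K = S⁻¹·BᵀPA = [0.5405 -0.1853; -0.3655 -0.2485]
A−BK = [0.0209 -0.1347; 0.0027 -0.1911]
AᵀP(A−BK) = [1.1503 -0.1224; -0.1224 0.2685]
P' = Q + AᵀP(A−BK) = [4.4003 -2.3724; -2.3724 2.5185]
tr(P') = 6.9188

0.5405 -0.1853 -0.3655 -0.2485


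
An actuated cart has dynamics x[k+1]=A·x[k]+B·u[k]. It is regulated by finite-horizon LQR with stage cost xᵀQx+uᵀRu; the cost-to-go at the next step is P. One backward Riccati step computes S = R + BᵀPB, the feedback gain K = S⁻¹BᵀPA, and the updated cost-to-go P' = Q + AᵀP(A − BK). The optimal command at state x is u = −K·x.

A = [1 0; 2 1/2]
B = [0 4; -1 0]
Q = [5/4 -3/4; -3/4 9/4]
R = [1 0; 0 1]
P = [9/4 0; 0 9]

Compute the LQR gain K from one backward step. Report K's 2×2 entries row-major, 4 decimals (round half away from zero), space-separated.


BᵀP = [0.0000 -9.0000; 9.0000 0.0000]
S = R + BᵀPB = [1 0; 0 1] + [9.0000 0.0000; 0.0000 36.0000] = [10.0000 0.0000; 0.0000 37.0000]
BᵀPA = [-18.0000 -4.5000; 9.0000 0.0000]
K = S⁻¹·BᵀPA = [-1.8000 -0.4500; 0.2432 0.0000]
A−BK = [0.0270 0.0000; 0.2000 0.0500]
AᵀP(A−BK) = [3.6608 0.9000; 0.9000 0.2250]
P' = Q + AᵀP(A−BK) = [4.9108 0.1500; 0.1500 2.4750]
tr(P') = 7.3858

-1.8000 -0.4500 0.2432 0.0000


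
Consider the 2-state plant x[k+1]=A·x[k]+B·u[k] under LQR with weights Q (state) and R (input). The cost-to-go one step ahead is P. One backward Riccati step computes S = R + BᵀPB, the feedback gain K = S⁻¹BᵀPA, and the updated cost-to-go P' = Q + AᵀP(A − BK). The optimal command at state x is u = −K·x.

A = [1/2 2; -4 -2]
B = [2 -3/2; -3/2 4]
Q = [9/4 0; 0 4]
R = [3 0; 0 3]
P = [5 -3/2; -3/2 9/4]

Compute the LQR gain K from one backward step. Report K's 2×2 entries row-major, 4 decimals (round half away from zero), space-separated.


-0.1855 0.6129 -0.8775 -0.3313

BᵀP = [12.2500 -6.3750; -13.5000 11.2500]
S = R + BᵀPB = [3 0; 0 3] + [34.0625 -43.8750; -43.8750 65.2500] = [37.0625 -43.8750; -43.8750 68.2500]
BᵀPA = [31.6250 37.2500; -51.7500 -49.5000]
K = S⁻¹·BᵀPA = [-0.1855 0.6129; -0.8775 -0.3313]
A−BK = [-0.4453 0.2773; -0.7683 0.2444]
AᵀP(A−BK) = [3.7063 -0.0261; -0.0261 1.7717]
P' = Q + AᵀP(A−BK) = [5.9563 -0.0261; -0.0261 5.7717]
tr(P') = 11.7280


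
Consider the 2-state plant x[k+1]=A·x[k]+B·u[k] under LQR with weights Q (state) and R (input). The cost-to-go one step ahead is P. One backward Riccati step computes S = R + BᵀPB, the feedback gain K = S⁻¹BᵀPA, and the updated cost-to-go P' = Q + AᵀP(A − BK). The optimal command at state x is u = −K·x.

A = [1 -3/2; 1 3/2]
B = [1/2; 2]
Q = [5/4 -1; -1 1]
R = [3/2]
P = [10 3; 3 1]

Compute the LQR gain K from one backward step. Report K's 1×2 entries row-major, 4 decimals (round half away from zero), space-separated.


1.0357 -0.8036

BᵀP = [11.0000 3.5000]
S = R + BᵀPB = [3/2] + [12.5000] = [14.0000]
BᵀPA = [14.5000 -11.2500]
K = S⁻¹·BᵀPA = [1.0357 -0.8036]
A−BK = [0.4821 -1.0982; -1.0714 3.1071]
AᵀP(A−BK) = [1.9821 -1.8482; -1.8482 2.2098]
P' = Q + AᵀP(A−BK) = [3.2321 -2.8482; -2.8482 3.2098]
tr(P') = 6.4420


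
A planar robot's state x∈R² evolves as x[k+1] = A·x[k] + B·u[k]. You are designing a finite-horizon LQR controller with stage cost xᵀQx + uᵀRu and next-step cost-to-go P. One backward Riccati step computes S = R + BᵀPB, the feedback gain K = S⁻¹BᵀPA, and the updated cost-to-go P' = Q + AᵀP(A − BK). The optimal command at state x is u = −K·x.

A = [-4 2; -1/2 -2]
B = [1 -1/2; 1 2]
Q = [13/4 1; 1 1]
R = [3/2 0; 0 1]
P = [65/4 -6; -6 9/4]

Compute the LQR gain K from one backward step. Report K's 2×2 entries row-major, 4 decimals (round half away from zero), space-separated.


BᵀP = [10.2500 -3.7500; -20.1250 7.5000]
S = R + BᵀPB = [3/2 0; 0 1] + [6.5000 -12.6250; -12.6250 25.0625] = [8.0000 -12.6250; -12.6250 26.0625]
BᵀPA = [-39.1250 28.0000; 76.7500 -55.2500]
K = S⁻¹·BᵀPA = [-1.0329 0.6561; 2.4445 -1.8021]
A−BK = [-1.7448 0.4429; -4.3560 0.9481]
AᵀP(A−BK) = [8.5353 -5.7704; -5.7704 4.0643]
P' = Q + AᵀP(A−BK) = [11.7853 -4.7704; -4.7704 5.0643]
tr(P') = 16.8495

-1.0329 0.6561 2.4445 -1.8021


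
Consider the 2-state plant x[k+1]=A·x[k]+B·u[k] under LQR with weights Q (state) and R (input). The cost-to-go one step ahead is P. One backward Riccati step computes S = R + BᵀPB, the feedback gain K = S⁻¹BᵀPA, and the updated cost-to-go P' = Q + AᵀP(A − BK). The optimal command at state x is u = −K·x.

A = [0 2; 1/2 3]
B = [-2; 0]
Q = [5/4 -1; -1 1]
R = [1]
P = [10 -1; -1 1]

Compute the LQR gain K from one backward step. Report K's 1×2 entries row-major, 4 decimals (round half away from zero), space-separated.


0.0244 -0.8293

BᵀP = [-20.0000 2.0000]
S = R + BᵀPB = [1] + [40.0000] = [41.0000]
BᵀPA = [1.0000 -34.0000]
K = S⁻¹·BᵀPA = [0.0244 -0.8293]
A−BK = [0.0488 0.3415; 0.5000 3.0000]
AᵀP(A−BK) = [0.2256 1.3293; 1.3293 8.8049]
P' = Q + AᵀP(A−BK) = [1.4756 0.3293; 0.3293 9.8049]
tr(P') = 11.2805


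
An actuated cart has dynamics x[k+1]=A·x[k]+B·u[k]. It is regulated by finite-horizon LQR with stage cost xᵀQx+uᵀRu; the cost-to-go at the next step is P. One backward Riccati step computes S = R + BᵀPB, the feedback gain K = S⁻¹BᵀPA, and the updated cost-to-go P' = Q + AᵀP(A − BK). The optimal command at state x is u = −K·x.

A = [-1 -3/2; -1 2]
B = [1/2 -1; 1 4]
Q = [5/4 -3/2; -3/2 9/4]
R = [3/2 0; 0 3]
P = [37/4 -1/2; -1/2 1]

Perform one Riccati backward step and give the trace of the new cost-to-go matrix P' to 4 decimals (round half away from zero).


BᵀP = [4.1250 0.7500; -11.2500 4.5000]
S = R + BᵀPB = [3/2 0; 0 3] + [2.8125 -1.1250; -1.1250 29.2500] = [4.3125 -1.1250; -1.1250 32.2500]
BᵀPA = [-4.8750 -4.6875; 6.7500 25.8750]
K = S⁻¹·BᵀPA = [-1.0857 -0.8857; 0.1714 0.7714]
A−BK = [-0.2857 -0.2857; -0.6000 -0.2000]
AᵀP(A−BK) = [2.8000 2.6000; 2.6000 3.7000]
P' = Q + AᵀP(A−BK) = [4.0500 1.1000; 1.1000 5.9500]
tr(P') = 10.0000

10.0000


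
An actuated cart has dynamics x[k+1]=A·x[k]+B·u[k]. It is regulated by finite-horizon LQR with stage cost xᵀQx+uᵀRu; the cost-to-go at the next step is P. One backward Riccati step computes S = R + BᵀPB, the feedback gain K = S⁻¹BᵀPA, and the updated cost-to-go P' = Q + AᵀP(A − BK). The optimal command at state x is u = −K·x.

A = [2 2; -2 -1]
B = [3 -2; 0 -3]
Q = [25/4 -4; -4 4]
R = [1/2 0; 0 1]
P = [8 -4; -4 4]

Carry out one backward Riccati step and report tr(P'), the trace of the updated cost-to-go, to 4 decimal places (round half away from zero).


BᵀP = [24.0000 -12.0000; -4.0000 -4.0000]
S = R + BᵀPB = [1/2 0; 0 1] + [72.0000 -12.0000; -12.0000 20.0000] = [72.5000 -12.0000; -12.0000 21.0000]
BᵀPA = [72.0000 60.0000; 0.0000 -4.0000]
K = S⁻¹·BᵀPA = [1.0968 0.8792; 0.6268 0.3119]
A−BK = [-0.0370 -0.0138; -0.1197 -0.0642]
AᵀP(A−BK) = [1.0272 0.6964; 0.6964 0.4947]
P' = Q + AᵀP(A−BK) = [7.2772 -3.3036; -3.3036 4.4947]
tr(P') = 11.7719

11.7719


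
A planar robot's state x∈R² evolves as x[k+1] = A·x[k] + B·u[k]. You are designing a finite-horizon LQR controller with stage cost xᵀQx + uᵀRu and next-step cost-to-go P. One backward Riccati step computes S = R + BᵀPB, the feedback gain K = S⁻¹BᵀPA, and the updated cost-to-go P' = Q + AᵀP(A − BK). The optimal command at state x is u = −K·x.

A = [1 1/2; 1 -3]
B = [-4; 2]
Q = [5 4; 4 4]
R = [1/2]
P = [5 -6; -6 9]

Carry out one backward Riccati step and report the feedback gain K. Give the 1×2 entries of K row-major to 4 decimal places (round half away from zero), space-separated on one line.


0.0471 -0.6682

BᵀP = [-32.0000 42.0000]
S = R + BᵀPB = [1/2] + [212.0000] = [212.5000]
BᵀPA = [10.0000 -142.0000]
K = S⁻¹·BᵀPA = [0.0471 -0.6682]
A−BK = [1.1882 -2.1729; 0.9059 -1.6635]
AᵀP(A−BK) = [1.5294 -2.8176; -2.8176 5.3606]
P' = Q + AᵀP(A−BK) = [6.5294 1.1824; 1.1824 9.3606]
tr(P') = 15.8900


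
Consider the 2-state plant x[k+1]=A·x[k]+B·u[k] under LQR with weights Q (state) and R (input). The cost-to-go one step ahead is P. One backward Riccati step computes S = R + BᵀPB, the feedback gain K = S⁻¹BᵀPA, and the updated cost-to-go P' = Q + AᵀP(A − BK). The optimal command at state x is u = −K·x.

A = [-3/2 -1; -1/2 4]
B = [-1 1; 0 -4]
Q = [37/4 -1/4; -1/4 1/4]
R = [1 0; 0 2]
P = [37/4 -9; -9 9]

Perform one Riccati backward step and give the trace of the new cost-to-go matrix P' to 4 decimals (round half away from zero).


BᵀP = [-9.2500 9.0000; 45.2500 -45.0000]
S = R + BᵀPB = [1 0; 0 2] + [9.2500 -45.2500; -45.2500 225.2500] = [10.2500 -45.2500; -45.2500 227.2500]
BᵀPA = [9.3750 45.2500; -45.3750 -225.2500]
K = S⁻¹·BᵀPA = [0.2742 0.3212; -0.1451 -0.9272]
A−BK = [-1.0807 0.2484; -1.0803 0.2910]
AᵀP(A−BK) = [0.4093 0.2902; 0.2902 1.8545]
P' = Q + AᵀP(A−BK) = [9.6593 0.0402; 0.0402 2.1045]
tr(P') = 11.7638

11.7638


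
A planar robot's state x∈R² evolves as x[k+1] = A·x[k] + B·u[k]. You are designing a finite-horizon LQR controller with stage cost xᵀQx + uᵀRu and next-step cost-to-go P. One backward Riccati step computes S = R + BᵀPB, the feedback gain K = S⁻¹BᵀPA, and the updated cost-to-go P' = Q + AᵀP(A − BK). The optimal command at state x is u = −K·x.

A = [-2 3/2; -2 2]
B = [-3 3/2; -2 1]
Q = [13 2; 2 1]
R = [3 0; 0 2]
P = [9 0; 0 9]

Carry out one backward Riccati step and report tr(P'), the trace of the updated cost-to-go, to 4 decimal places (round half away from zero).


BᵀP = [-27.0000 -18.0000; 13.5000 9.0000]
S = R + BᵀPB = [3 0; 0 2] + [117.0000 -58.5000; -58.5000 29.2500] = [120.0000 -58.5000; -58.5000 31.2500]
BᵀPA = [90.0000 -76.5000; -45.0000 38.2500]
K = S⁻¹·BᵀPA = [0.5492 -0.4668; -0.4119 0.3501]
A−BK = [0.2654 -0.4256; -0.4897 0.7162]
AᵀP(A−BK) = [4.0366 -5.2311; -5.2311 7.1465]
P' = Q + AᵀP(A−BK) = [17.0366 -3.2311; -3.2311 8.1465]
tr(P') = 25.1831

25.1831


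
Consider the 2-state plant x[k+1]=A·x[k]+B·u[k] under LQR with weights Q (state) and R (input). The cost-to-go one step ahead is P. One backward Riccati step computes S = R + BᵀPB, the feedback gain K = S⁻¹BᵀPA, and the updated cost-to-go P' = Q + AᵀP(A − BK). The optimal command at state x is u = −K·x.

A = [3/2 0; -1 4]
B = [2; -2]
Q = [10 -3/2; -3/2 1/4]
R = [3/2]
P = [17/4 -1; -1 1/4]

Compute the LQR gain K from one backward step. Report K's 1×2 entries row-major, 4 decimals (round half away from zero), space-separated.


0.6636 -0.3636

BᵀP = [10.5000 -2.5000]
S = R + BᵀPB = [3/2] + [26.0000] = [27.5000]
BᵀPA = [18.2500 -10.0000]
K = S⁻¹·BᵀPA = [0.6636 -0.3636]
A−BK = [0.1727 0.7273; 0.3273 3.2727]
AᵀP(A−BK) = [0.7011 -0.3636; -0.3636 0.3636]
P' = Q + AᵀP(A−BK) = [10.7011 -1.8636; -1.8636 0.6136]
tr(P') = 11.3148


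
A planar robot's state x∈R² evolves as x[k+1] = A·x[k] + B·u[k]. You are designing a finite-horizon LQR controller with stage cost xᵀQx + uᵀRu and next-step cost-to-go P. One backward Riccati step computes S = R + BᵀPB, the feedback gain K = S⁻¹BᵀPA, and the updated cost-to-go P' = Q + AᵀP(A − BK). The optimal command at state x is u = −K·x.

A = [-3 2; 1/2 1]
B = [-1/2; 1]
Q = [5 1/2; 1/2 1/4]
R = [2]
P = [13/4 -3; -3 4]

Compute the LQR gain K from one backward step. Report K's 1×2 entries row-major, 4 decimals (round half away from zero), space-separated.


BᵀP = [-4.6250 5.5000]
S = R + BᵀPB = [2] + [7.8125] = [9.8125]
BᵀPA = [16.6250 -3.7500]
K = S⁻¹·BᵀPA = [1.6943 -0.3822]
A−BK = [-2.1529 1.8089; -1.1943 1.3822]
AᵀP(A−BK) = [11.0828 -5.1465; -5.1465 3.5669]
P' = Q + AᵀP(A−BK) = [16.0828 -4.6465; -4.6465 3.8169]
tr(P') = 19.8997

1.6943 -0.3822


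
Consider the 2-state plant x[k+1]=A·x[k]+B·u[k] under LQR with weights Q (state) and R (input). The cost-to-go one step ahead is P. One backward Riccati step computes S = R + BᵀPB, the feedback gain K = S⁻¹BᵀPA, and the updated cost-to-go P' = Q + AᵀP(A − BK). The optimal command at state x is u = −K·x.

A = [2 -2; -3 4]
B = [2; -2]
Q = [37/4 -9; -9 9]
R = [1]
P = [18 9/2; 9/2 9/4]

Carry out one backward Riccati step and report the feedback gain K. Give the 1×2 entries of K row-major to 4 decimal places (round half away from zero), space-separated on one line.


0.8804 -0.7826

BᵀP = [27.0000 4.5000]
S = R + BᵀPB = [1] + [45.0000] = [46.0000]
BᵀPA = [40.5000 -36.0000]
K = S⁻¹·BᵀPA = [0.8804 -0.7826]
A−BK = [0.2391 -0.4348; -1.2391 2.4348]
AᵀP(A−BK) = [2.5924 -4.3043; -4.3043 7.8261]
P' = Q + AᵀP(A−BK) = [11.8424 -13.3043; -13.3043 16.8261]
tr(P') = 28.6685


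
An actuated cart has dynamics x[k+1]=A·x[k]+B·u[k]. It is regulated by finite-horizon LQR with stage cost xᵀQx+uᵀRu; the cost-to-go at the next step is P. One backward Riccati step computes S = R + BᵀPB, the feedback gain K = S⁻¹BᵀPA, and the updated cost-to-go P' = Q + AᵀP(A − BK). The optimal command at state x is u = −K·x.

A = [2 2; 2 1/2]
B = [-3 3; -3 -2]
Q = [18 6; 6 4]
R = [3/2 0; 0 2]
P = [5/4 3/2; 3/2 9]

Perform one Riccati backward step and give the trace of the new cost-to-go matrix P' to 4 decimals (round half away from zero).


BᵀP = [-8.2500 -31.5000; 0.7500 -13.5000]
S = R + BᵀPB = [3/2 0; 0 2] + [119.2500 38.2500; 38.2500 29.2500] = [120.7500 38.2500; 38.2500 31.2500]
BᵀPA = [-79.5000 -32.2500; -25.5000 -5.2500]
K = S⁻¹·BᵀPA = [-0.6531 -0.3493; -0.0166 0.2595]
A−BK = [0.0902 0.1735; 0.0075 -0.0288]
AᵀP(A−BK) = [0.6531 0.3493; 0.3493 0.3478]
P' = Q + AᵀP(A−BK) = [18.6531 6.3493; 6.3493 4.3478]
tr(P') = 23.0010

23.0010


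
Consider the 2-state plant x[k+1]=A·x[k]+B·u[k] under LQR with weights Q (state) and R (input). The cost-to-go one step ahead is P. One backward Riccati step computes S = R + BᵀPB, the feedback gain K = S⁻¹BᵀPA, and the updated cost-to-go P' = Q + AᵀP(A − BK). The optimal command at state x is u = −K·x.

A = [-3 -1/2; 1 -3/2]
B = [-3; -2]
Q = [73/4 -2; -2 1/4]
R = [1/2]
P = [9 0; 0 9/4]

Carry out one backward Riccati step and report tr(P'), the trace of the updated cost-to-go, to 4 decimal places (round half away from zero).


BᵀP = [-27.0000 -4.5000]
S = R + BᵀPB = [1/2] + [90.0000] = [90.5000]
BᵀPA = [76.5000 20.2500]
K = S⁻¹·BᵀPA = [0.8453 0.2238]
A−BK = [-0.4641 0.1713; 2.6906 -1.0525]
AᵀP(A−BK) = [18.5843 -6.9924; -6.9924 2.7814]
P' = Q + AᵀP(A−BK) = [36.8343 -8.9924; -8.9924 3.0314]
tr(P') = 39.8657

39.8657


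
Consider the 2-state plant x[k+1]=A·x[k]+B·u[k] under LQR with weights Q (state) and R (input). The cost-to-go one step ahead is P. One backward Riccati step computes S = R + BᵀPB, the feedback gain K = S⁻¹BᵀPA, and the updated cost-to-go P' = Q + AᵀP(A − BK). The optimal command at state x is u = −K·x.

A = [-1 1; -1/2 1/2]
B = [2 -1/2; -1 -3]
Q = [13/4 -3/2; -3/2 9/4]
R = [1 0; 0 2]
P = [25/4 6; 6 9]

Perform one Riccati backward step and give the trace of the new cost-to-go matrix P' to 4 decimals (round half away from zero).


BᵀP = [6.5000 3.0000; -21.1250 -30.0000]
S = R + BᵀPB = [1 0; 0 2] + [10.0000 -12.2500; -12.2500 100.5625] = [11.0000 -12.2500; -12.2500 102.5625]
BᵀPA = [-8.0000 8.0000; 36.1250 -36.1250]
K = S⁻¹·BᵀPA = [-0.3864 0.3864; 0.3061 -0.3061]
A−BK = [-0.0741 0.0741; 0.0318 -0.0318]
AᵀP(A−BK) = [0.3518 -0.3518; -0.3518 0.3518]
P' = Q + AᵀP(A−BK) = [3.6018 -1.8518; -1.8518 2.6018]
tr(P') = 6.2037

6.2037


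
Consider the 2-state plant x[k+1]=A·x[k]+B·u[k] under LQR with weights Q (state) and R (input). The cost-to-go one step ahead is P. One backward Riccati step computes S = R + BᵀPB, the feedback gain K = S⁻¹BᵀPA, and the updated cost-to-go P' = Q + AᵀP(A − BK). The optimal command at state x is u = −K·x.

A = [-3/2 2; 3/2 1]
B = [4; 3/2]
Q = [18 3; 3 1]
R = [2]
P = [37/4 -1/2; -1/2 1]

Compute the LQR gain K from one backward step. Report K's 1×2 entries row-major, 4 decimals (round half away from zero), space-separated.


BᵀP = [36.2500 -0.5000]
S = R + BᵀPB = [2] + [144.2500] = [146.2500]
BᵀPA = [-55.1250 72.0000]
K = S⁻¹·BᵀPA = [-0.3769 0.4923]
A−BK = [0.0077 0.0308; 2.0654 0.2615]
AᵀP(A−BK) = [4.5346 0.1385; 0.1385 0.5538]
P' = Q + AᵀP(A−BK) = [22.5346 3.1385; 3.1385 1.5538]
tr(P') = 24.0885

-0.3769 0.4923


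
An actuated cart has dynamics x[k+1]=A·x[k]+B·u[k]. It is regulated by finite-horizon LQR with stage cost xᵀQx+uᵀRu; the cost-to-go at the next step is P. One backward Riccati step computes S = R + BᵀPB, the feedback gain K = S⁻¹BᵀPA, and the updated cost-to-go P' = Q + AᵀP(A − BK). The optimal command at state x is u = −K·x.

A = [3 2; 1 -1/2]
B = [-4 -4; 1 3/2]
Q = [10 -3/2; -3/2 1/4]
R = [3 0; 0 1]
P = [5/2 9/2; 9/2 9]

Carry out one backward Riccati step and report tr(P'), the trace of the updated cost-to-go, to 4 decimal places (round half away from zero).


28.3057

BᵀP = [-5.5000 -9.0000; -3.2500 -4.5000]
S = R + BᵀPB = [3 0; 0 1] + [13.0000 8.5000; 8.5000 6.2500] = [16.0000 8.5000; 8.5000 7.2500]
BᵀPA = [-25.5000 -6.5000; -14.2500 -4.2500]
K = S⁻¹·BᵀPA = [-1.4571 -0.2514; -0.2571 -0.2914]
A−BK = [-3.8571 -0.1714; 2.8429 0.1886]
AᵀP(A−BK) = [17.6786 2.1857; 2.1857 0.3771]
P' = Q + AᵀP(A−BK) = [27.6786 0.6857; 0.6857 0.6271]
tr(P') = 28.3057


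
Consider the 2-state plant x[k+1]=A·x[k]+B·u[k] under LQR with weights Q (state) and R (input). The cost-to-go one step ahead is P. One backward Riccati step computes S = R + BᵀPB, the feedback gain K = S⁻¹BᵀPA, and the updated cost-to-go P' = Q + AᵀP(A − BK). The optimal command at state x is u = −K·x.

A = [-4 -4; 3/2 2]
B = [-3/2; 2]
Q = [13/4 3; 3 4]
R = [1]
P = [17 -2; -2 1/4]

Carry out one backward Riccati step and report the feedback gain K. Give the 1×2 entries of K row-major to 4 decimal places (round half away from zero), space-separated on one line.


BᵀP = [-29.5000 3.5000]
S = R + BᵀPB = [1] + [51.2500] = [52.2500]
BᵀPA = [123.2500 125.0000]
K = S⁻¹·BᵀPA = [2.3589 2.3923]
A−BK = [-0.4617 -0.4115; -3.2177 -2.7847]
AᵀP(A−BK) = [5.8340 5.8935; 5.8935 5.9569]
P' = Q + AᵀP(A−BK) = [9.0840 8.8935; 8.8935 9.9569]
tr(P') = 19.0410

2.3589 2.3923


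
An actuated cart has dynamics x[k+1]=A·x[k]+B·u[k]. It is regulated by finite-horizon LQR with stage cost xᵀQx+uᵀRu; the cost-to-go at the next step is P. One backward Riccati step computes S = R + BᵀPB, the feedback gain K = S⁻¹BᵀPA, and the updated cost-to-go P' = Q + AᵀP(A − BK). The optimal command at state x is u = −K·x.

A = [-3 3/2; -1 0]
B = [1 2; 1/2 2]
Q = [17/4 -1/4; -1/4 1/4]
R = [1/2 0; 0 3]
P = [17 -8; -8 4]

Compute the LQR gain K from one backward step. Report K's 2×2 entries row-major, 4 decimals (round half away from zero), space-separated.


BᵀP = [13.0000 -6.0000; 18.0000 -8.0000]
S = R + BᵀPB = [1/2 0; 0 3] + [10.0000 14.0000; 14.0000 20.0000] = [10.5000 14.0000; 14.0000 23.0000]
BᵀPA = [-33.0000 19.5000; -46.0000 27.0000]
K = S⁻¹·BᵀPA = [-2.5275 1.5495; -0.4615 0.2308]
A−BK = [0.4505 -0.5110; 1.1868 -1.2363]
AᵀP(A−BK) = [4.3626 -2.7527; -2.7527 1.8049]
P' = Q + AᵀP(A−BK) = [8.6126 -3.0027; -3.0027 2.0549]
tr(P') = 10.6676

-2.5275 1.5495 -0.4615 0.2308


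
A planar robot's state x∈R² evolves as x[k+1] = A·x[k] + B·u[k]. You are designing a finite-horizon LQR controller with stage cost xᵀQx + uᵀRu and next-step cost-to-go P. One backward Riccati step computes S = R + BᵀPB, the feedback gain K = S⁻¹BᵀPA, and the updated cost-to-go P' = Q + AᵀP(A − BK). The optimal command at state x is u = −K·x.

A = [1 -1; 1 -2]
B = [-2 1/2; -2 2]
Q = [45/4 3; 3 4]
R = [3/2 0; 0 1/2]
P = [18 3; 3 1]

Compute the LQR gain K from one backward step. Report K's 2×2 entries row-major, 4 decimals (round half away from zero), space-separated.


BᵀP = [-42.0000 -8.0000; 15.0000 3.5000]
S = R + BᵀPB = [3/2 0; 0 1/2] + [100.0000 -37.0000; -37.0000 14.5000] = [101.5000 -37.0000; -37.0000 15.0000]
BᵀPA = [-50.0000 58.0000; 18.5000 -22.0000]
K = S⁻¹·BᵀPA = [-0.4267 0.3648; 0.1808 -0.5668]
A−BK = [0.0562 0.0130; -0.2150 -0.1368]
AᵀP(A−BK) = [0.3200 -0.2736; -0.2736 0.3713]
P' = Q + AᵀP(A−BK) = [11.5700 2.7264; 2.7264 4.3713]
tr(P') = 15.9414

-0.4267 0.3648 0.1808 -0.5668


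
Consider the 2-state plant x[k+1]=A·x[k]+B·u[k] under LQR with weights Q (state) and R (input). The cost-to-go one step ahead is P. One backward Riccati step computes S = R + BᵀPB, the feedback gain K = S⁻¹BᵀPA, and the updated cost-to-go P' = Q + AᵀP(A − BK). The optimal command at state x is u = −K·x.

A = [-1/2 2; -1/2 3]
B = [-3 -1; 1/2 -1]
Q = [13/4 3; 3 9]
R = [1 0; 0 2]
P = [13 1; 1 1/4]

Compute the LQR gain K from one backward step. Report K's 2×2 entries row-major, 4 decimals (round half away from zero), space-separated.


BᵀP = [-38.5000 -2.8750; -14.0000 -1.2500]
S = R + BᵀPB = [1 0; 0 2] + [114.0625 41.3750; 41.3750 15.2500] = [115.0625 41.3750; 41.3750 17.2500]
BᵀPA = [20.6875 -85.6250; 7.6250 -31.7500]
K = S⁻¹·BᵀPA = [0.1516 -0.5986; 0.0784 -0.4049]
A−BK = [0.0332 -0.2006; -0.4974 2.8944]
AᵀP(A−BK) = [0.0784 -0.4049; -0.4049 2.1424]
P' = Q + AᵀP(A−BK) = [3.3284 2.5951; 2.5951 11.1424]
tr(P') = 14.4709

0.1516 -0.5986 0.0784 -0.4049


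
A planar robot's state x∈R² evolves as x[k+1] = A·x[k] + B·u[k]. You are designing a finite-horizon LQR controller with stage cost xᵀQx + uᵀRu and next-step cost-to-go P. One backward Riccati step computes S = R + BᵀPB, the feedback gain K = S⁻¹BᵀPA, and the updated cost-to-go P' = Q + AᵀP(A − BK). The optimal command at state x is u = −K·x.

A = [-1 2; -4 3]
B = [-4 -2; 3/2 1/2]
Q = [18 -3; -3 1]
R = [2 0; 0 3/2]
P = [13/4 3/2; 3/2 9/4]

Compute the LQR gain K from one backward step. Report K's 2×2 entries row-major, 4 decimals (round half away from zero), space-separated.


BᵀP = [-10.7500 -2.6250; -5.7500 -1.8750]
S = R + BᵀPB = [2 0; 0 3/2] + [39.0625 20.1875; 20.1875 10.5625] = [41.0625 20.1875; 20.1875 12.0625]
BᵀPA = [21.2500 -29.3750; 13.2500 -17.1250]
K = S⁻¹·BᵀPA = [-0.1271 -0.0983; 1.3111 -1.2553]
A−BK = [1.1139 -0.9035; -4.4649 3.7750]
AᵀP(A−BK) = [36.5781 -31.2800; -31.2800 26.8676]
P' = Q + AᵀP(A−BK) = [54.5781 -34.2800; -34.2800 27.8676]
tr(P') = 82.4456

-0.1271 -0.0983 1.3111 -1.2553


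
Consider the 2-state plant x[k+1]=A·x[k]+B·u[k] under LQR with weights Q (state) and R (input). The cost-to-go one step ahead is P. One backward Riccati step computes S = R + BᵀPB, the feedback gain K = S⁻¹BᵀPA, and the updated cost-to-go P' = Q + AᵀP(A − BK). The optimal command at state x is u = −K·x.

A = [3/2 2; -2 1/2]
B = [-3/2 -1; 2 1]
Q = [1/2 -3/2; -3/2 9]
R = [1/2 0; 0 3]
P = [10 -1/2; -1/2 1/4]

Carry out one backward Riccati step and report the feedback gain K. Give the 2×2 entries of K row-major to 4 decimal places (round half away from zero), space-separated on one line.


-0.9183 -1.0473 -0.0989 -0.1796

BᵀP = [-16.0000 1.2500; -10.5000 0.7500]
S = R + BᵀPB = [1/2 0; 0 3] + [26.5000 17.2500; 17.2500 11.2500] = [27.0000 17.2500; 17.2500 14.2500]
BᵀPA = [-26.5000 -31.3750; -17.2500 -20.6250]
K = S⁻¹·BᵀPA = [-0.9183 -1.0473; -0.0989 -0.1796]
A−BK = [0.0237 0.2495; -0.0645 2.7742]
AᵀP(A−BK) = [0.4591 0.5237; 0.5237 2.4995]
P' = Q + AᵀP(A−BK) = [0.9591 -0.9763; -0.9763 11.4995]
tr(P') = 12.4586


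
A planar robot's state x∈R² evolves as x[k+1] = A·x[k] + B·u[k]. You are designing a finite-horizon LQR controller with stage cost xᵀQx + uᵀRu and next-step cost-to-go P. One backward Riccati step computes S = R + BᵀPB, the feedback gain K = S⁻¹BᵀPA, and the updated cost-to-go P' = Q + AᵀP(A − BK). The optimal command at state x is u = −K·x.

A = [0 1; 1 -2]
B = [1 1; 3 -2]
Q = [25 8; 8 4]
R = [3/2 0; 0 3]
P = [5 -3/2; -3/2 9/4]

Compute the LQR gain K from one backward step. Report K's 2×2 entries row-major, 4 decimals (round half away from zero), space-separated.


BᵀP = [0.5000 5.2500; 8.0000 -6.0000]
S = R + BᵀPB = [3/2 0; 0 3] + [16.2500 -10.0000; -10.0000 20.0000] = [17.7500 -10.0000; -10.0000 23.0000]
BᵀPA = [5.2500 -10.0000; -6.0000 20.0000]
K = S⁻¹·BᵀPA = [0.1971 -0.0973; -0.1752 0.8273]
A−BK = [-0.0219 0.2701; 0.0584 -0.0535]
AᵀP(A−BK) = [0.1642 -0.5255; -0.5255 2.4818]
P' = Q + AᵀP(A−BK) = [25.1642 7.4745; 7.4745 6.4818]
tr(P') = 31.6460

0.1971 -0.0973 -0.1752 0.8273


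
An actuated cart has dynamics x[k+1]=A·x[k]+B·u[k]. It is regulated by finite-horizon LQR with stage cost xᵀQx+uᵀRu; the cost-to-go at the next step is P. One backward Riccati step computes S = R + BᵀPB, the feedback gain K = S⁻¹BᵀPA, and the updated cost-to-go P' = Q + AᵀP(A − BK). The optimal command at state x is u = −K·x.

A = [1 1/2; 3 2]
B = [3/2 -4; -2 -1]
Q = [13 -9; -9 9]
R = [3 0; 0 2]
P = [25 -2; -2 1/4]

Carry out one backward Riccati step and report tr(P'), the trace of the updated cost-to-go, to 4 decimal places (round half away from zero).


BᵀP = [41.5000 -3.5000; -98.0000 7.7500]
S = R + BᵀPB = [3 0; 0 2] + [69.2500 -162.5000; -162.5000 384.2500] = [72.2500 -162.5000; -162.5000 386.2500]
BᵀPA = [31.0000 13.7500; -74.7500 -33.5000]
K = S⁻¹·BᵀPA = [-0.1154 -0.0885; -0.2421 -0.1240]
A−BK = [0.2048 0.1369; 2.5271 1.6990]
AᵀP(A−BK) = [0.7321 0.4772; 0.4772 0.3141]
P' = Q + AᵀP(A−BK) = [13.7321 -8.5228; -8.5228 9.3141]
tr(P') = 23.0462

23.0462


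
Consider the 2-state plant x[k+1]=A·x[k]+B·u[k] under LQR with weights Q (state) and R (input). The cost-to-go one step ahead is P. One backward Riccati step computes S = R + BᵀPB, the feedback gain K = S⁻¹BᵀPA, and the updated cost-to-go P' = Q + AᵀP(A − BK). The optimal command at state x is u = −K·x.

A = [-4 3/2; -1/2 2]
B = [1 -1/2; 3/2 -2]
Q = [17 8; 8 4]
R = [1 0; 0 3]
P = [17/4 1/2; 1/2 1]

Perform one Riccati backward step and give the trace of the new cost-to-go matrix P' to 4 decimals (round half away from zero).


43.3959

BᵀP = [5.0000 2.0000; -3.1250 -2.2500]
S = R + BᵀPB = [1 0; 0 3] + [8.0000 -6.5000; -6.5000 6.0625] = [9.0000 -6.5000; -6.5000 9.0625]
BᵀPA = [-21.0000 11.5000; 13.6250 -9.1875]
K = S⁻¹·BᵀPA = [-2.5882 1.1320; -0.3529 -0.2019]
A−BK = [-1.5882 0.2671; 2.6765 -0.1017]
AᵀP(A−BK) = [20.7059 -4.3529; -4.3529 1.6900]
P' = Q + AᵀP(A−BK) = [37.7059 3.6471; 3.6471 5.6900]
tr(P') = 43.3959


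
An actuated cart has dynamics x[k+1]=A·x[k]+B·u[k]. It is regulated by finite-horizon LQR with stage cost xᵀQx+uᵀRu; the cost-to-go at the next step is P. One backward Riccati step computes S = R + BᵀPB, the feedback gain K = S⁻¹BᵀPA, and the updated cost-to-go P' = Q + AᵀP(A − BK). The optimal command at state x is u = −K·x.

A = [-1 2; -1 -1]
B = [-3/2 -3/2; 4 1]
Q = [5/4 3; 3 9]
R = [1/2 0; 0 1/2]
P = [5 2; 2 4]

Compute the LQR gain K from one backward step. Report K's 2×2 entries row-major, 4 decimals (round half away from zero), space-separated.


-0.5268 0.0846 1.1234 -1.3371

BᵀP = [0.5000 13.0000; -5.5000 1.0000]
S = R + BᵀPB = [1/2 0; 0 1/2] + [51.2500 12.2500; 12.2500 9.2500] = [51.7500 12.2500; 12.2500 9.7500]
BᵀPA = [-13.5000 -12.0000; 4.5000 -12.0000]
K = S⁻¹·BᵀPA = [-0.5268 0.0846; 1.1234 -1.3371]
A−BK = [-0.1051 0.1213; -0.0162 -0.0014]
AᵀP(A−BK) = [0.8329 -0.8406; -0.8406 0.9704]
P' = Q + AᵀP(A−BK) = [2.0829 2.1594; 2.1594 9.9704]
tr(P') = 12.0532


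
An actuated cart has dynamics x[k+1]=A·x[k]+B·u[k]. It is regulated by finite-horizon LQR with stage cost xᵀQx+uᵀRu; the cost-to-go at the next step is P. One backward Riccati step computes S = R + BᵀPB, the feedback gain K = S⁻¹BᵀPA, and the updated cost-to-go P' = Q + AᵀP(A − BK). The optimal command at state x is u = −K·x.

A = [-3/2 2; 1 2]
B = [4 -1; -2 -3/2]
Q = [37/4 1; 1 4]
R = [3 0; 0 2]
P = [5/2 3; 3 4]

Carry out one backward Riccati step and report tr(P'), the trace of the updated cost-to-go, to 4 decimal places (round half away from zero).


17.5106

BᵀP = [4.0000 4.0000; -7.0000 -9.0000]
S = R + BᵀPB = [3 0; 0 2] + [8.0000 -10.0000; -10.0000 20.5000] = [11.0000 -10.0000; -10.0000 22.5000]
BᵀPA = [-2.0000 16.0000; 1.5000 -32.0000]
K = S⁻¹·BᵀPA = [-0.2034 0.2712; -0.0237 -1.3017]
A−BK = [-0.7102 -0.3864; 0.5576 0.5898]
AᵀP(A−BK) = [0.2538 -0.0051; -0.0051 4.0068]
P' = Q + AᵀP(A−BK) = [9.5038 0.9949; 0.9949 8.0068]
tr(P') = 17.5106
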